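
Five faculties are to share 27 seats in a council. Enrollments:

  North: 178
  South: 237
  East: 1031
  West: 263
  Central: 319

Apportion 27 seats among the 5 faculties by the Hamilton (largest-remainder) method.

Standard divisor: 2028 ÷ 27 ≈ 75.111.
Standard quotas: North 2.370, South 3.155, East 13.726, West 3.501, Central 4.247.
Lower quotas: North 2, South 3, East 13, West 3, Central 4 (sum 25, leaving 2 seats).
Remainders in descending order: East 0.726, West 0.501, North 0.370, Central 0.247, South 0.155.
Largest remainders: East, West receive the extra seats.

North 2, South 3, East 14, West 4, Central 4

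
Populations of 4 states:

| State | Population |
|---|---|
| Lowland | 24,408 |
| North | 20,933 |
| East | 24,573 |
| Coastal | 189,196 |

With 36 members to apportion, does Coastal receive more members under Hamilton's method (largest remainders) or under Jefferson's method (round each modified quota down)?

Hamilton: Lowland 3, North 3, East 4, Coastal 26.
Jefferson: Lowland 3, North 3, East 3, Coastal 27.
Coastal gets 26 under Hamilton and 27 under Jefferson.

Jefferson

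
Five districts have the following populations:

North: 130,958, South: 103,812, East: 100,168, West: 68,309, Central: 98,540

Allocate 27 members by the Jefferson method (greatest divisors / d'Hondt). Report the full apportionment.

Standard divisor 501787/27 ≈ 18584.704; standard quotas: North 7.047, South 5.586, East 5.390, West 3.676, Central 5.302.
Rounding down gives 7, 5, 5, 3, 5 = 25 seats, so the divisor must be adjusted.
With modified divisor 16900: modified quotas North 7.749, South 6.143, East 5.927, West 4.042, Central 5.831.
Rounding down: North 7, South 6, East 5, West 4, Central 5 (total 27).

North=7; South=6; East=5; West=4; Central=5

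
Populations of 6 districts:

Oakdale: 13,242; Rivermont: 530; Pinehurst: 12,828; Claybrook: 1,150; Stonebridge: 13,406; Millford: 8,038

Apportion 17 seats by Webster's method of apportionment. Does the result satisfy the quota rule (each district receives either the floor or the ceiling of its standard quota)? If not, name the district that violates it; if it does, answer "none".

none

Standard quotas: Oakdale 4.576, Rivermont 0.183, Pinehurst 4.433, Claybrook 0.397, Stonebridge 4.633, Millford 2.778.
Webster allocation: Oakdale 5, Rivermont 0, Pinehurst 4, Claybrook 0, Stonebridge 5, Millford 3.
Every allocation lies between the lower and upper quota.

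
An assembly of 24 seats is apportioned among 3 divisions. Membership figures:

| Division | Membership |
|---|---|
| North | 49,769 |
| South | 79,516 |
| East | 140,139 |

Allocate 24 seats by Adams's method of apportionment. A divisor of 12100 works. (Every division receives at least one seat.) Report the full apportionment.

With modified divisor 12100: modified quotas North 4.113, South 6.572, East 11.582.
Rounding up: North 5, South 7, East 12 (total 24).

North: 5; South: 7; East: 12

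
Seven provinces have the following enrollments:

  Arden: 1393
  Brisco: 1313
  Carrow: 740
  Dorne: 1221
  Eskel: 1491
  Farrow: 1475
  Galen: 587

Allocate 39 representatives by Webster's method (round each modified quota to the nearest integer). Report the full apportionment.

Arden 7, Brisco 6, Carrow 3, Dorne 6, Eskel 7, Farrow 7, Galen 3

Standard divisor 8220/39 ≈ 210.769; standard quotas: Arden 6.609, Brisco 6.230, Carrow 3.511, Dorne 5.793, Eskel 7.074, Farrow 6.998, Galen 2.785.
Rounding to the nearest integer gives 7, 6, 4, 6, 7, 7, 3 = 40 seats, so the divisor must be adjusted.
With modified divisor 213: modified quotas Arden 6.540, Brisco 6.164, Carrow 3.474, Dorne 5.732, Eskel 7.000, Farrow 6.925, Galen 2.756.
Rounding to the nearest integer: Arden 7, Brisco 6, Carrow 3, Dorne 6, Eskel 7, Farrow 7, Galen 3 (total 39).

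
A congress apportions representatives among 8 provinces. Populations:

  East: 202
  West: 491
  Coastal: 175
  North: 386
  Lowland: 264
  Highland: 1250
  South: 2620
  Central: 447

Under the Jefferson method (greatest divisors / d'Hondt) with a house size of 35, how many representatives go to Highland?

8

Standard divisor 5835/35 ≈ 166.714; standard quotas: East 1.212, West 2.945, Coastal 1.050, North 2.315, Lowland 1.584, Highland 7.498, South 15.716, Central 2.681.
Rounding down gives 1, 2, 1, 2, 1, 7, 15, 2 = 31 seats, so the divisor must be adjusted.
With modified divisor 150: modified quotas East 1.347, West 3.273, Coastal 1.167, North 2.573, Lowland 1.760, Highland 8.333, South 17.467, Central 2.980.
Rounding down: East 1, West 3, Coastal 1, North 2, Lowland 1, Highland 8, South 17, Central 2 (total 35).
Highland receives 8.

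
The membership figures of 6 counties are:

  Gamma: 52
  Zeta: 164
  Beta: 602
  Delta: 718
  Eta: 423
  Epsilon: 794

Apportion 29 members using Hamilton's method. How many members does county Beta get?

6

Total 2753; standard divisor 2753/29 ≈ 94.931.
Standard quotas: Gamma 0.548, Zeta 1.728, Beta 6.341, Delta 7.563, Eta 4.456, Epsilon 8.364.
Lower quotas: Gamma 0, Zeta 1, Beta 6, Delta 7, Eta 4, Epsilon 8 (sum 26, leaving 3 seats).
Remainders in descending order: Zeta 0.728, Delta 0.563, Gamma 0.548, Eta 0.456, Epsilon 0.364, Beta 0.341.
Largest remainders: Zeta, Delta, Gamma receive the extra seats.
Beta receives 6.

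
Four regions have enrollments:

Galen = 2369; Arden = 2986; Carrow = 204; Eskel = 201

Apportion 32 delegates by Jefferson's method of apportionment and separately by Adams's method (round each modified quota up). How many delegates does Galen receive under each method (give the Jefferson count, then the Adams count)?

13 and 12

Jefferson: Galen 13, Arden 17, Carrow 1, Eskel 1.
Adams: Galen 12, Arden 16, Carrow 2, Eskel 2.
Galen gets 13 under Jefferson and 12 under Adams.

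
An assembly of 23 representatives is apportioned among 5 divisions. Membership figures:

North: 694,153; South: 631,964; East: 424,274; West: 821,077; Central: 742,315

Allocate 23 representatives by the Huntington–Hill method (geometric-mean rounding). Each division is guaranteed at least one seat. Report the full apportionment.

North 5, South 4, East 3, West 6, Central 5

With divisor 145609: modified quotas North 4.767, South 4.340, East 2.914, West 5.639, Central 5.098.
Geometric-mean thresholds: North √(4·5)=4.472, South √(4·5)=4.472, East √(2·3)=2.449, West √(5·6)=5.477, Central √(5·6)=5.477.
Each quota rounded against its threshold gives North 5, South 4, East 3, West 6, Central 5 (total 23).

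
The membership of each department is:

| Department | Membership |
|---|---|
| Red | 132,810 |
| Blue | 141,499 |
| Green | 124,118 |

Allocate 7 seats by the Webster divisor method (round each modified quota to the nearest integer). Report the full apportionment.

Standard divisor 398427/7 ≈ 56918.143; standard quotas: Red 2.333, Blue 2.486, Green 2.181.
Rounding to the nearest integer gives 2, 2, 2 = 6 seats, so the divisor must be adjusted.
With modified divisor 54900: modified quotas Red 2.419, Blue 2.577, Green 2.261.
Rounding to the nearest integer: Red 2, Blue 3, Green 2 (total 7).

Red=2, Blue=3, Green=2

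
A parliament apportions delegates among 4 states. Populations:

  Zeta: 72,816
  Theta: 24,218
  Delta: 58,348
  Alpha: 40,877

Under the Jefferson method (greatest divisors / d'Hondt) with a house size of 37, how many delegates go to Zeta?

Standard divisor 196259/37 ≈ 5304.297; standard quotas: Zeta 13.728, Theta 4.566, Delta 11.000, Alpha 7.706.
Rounding down gives 13, 4, 11, 7 = 35 seats, so the divisor must be adjusted.
With modified divisor 5000: modified quotas Zeta 14.563, Theta 4.844, Delta 11.670, Alpha 8.175.
Rounding down: Zeta 14, Theta 4, Delta 11, Alpha 8 (total 37).
Zeta receives 14.

14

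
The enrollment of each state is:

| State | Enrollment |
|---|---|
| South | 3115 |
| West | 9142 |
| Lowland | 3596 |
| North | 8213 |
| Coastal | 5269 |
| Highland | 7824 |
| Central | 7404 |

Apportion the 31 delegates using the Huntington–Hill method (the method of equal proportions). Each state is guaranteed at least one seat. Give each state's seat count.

With divisor 1448: modified quotas South 2.151, West 6.314, Lowland 2.483, North 5.672, Coastal 3.639, Highland 5.403, Central 5.113.
Geometric-mean thresholds: South √(2·3)=2.449, West √(6·7)=6.481, Lowland √(2·3)=2.449, North √(5·6)=5.477, Coastal √(3·4)=3.464, Highland √(5·6)=5.477, Central √(5·6)=5.477.
Each quota rounded against its threshold gives South 2, West 6, Lowland 3, North 6, Coastal 4, Highland 5, Central 5 (total 31).

South=2, West=6, Lowland=3, North=6, Coastal=4, Highland=5, Central=5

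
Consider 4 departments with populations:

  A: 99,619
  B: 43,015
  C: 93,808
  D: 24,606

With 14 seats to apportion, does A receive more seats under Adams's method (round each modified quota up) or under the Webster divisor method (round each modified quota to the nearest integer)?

Adams: A 5, B 2, C 5, D 2.
Webster: A 6, B 2, C 5, D 1.
A gets 5 under Adams and 6 under Webster.

Webster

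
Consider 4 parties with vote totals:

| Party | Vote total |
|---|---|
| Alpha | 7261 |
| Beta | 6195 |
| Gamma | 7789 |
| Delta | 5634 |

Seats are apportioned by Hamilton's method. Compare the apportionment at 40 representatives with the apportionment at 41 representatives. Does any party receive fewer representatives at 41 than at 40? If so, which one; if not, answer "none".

none

At 40 seats: Alpha 11, Beta 9, Gamma 12, Delta 8.
At 41 seats: Alpha 11, Beta 9, Gamma 12, Delta 9.
No party's allocation decreased.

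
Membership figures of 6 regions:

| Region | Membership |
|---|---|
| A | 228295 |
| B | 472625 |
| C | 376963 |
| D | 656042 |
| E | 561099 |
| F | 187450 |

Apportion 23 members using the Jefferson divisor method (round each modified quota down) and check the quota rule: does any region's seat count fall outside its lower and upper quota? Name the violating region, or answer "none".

Standard quotas: A 2.115, B 4.379, C 3.493, D 6.078, E 5.199, F 1.737.
Jefferson allocation: A 2, B 5, C 4, D 6, E 5, F 1.
Every allocation lies between the lower and upper quota.

none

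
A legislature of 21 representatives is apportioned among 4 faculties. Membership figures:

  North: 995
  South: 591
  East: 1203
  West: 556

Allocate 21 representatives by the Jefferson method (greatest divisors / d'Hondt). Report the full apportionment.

Standard divisor 3345/21 ≈ 159.286; standard quotas: North 6.247, South 3.710, East 7.552, West 3.491.
Rounding down gives 6, 3, 7, 3 = 19 seats, so the divisor must be adjusted.
With modified divisor 145: modified quotas North 6.862, South 4.076, East 8.297, West 3.834.
Rounding down: North 6, South 4, East 8, West 3 (total 21).

North=6, South=4, East=8, West=3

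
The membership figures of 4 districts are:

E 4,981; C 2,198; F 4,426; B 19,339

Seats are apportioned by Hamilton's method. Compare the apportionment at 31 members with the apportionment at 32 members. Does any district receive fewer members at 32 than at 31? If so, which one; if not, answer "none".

none

At 31 seats: E 5, C 2, F 5, B 19.
At 32 seats: E 5, C 2, F 5, B 20.
No district's allocation decreased.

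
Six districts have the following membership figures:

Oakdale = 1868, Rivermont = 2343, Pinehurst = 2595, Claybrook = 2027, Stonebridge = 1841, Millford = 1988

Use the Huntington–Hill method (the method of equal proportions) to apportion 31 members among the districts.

Oakdale 5; Rivermont 6; Pinehurst 6; Claybrook 5; Stonebridge 4; Millford 5

With divisor 415: modified quotas Oakdale 4.501, Rivermont 5.646, Pinehurst 6.253, Claybrook 4.884, Stonebridge 4.436, Millford 4.790.
Geometric-mean thresholds: Oakdale √(4·5)=4.472, Rivermont √(5·6)=5.477, Pinehurst √(6·7)=6.481, Claybrook √(4·5)=4.472, Stonebridge √(4·5)=4.472, Millford √(4·5)=4.472.
Each quota rounded against its threshold gives Oakdale 5, Rivermont 6, Pinehurst 6, Claybrook 5, Stonebridge 4, Millford 5 (total 31).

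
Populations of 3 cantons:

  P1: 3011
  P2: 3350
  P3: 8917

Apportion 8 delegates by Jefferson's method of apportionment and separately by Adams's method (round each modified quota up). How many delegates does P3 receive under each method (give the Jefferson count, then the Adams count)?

5 and 4

Jefferson: P1 1, P2 2, P3 5.
Adams: P1 2, P2 2, P3 4.
P3 gets 5 under Jefferson and 4 under Adams.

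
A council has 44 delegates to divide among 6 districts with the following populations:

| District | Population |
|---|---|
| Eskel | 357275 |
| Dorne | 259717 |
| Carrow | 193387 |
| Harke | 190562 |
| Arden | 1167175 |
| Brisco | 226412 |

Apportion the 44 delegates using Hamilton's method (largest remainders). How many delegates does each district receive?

Eskel 7, Dorne 5, Carrow 4, Harke 3, Arden 21, Brisco 4

Standard divisor: 2394528 ÷ 44 ≈ 54421.091.
Standard quotas: Eskel 6.5650, Dorne 4.7724, Carrow 3.5535, Harke 3.5016, Arden 21.4471, Brisco 4.1604.
Lower quotas: Eskel 6, Dorne 4, Carrow 3, Harke 3, Arden 21, Brisco 4 (sum 41, leaving 3 seats).
Remainders in descending order: Dorne 0.7724, Eskel 0.5650, Carrow 0.5535, Harke 0.5016, Arden 0.4471, Brisco 0.1604.
Largest remainders: Dorne, Eskel, Carrow receive the extra seats.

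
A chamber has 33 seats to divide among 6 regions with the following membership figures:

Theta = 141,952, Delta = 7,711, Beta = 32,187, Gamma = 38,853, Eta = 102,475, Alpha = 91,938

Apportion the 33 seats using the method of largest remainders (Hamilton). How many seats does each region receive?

Theta 11; Delta 1; Beta 3; Gamma 3; Eta 8; Alpha 7

Standard divisor: 415116 ÷ 33 ≈ 12579.273.
Standard quotas: Theta 11.2846, Delta 0.6130, Beta 2.5587, Gamma 3.0887, Eta 8.1463, Alpha 7.3087.
Lower quotas: Theta 11, Delta 0, Beta 2, Gamma 3, Eta 8, Alpha 7 (sum 31, leaving 2 seats).
Remainders in descending order: Delta 0.6130, Beta 0.5587, Alpha 0.3087, Theta 0.2846, Eta 0.1463, Gamma 0.0887.
Largest remainders: Delta, Beta receive the extra seats.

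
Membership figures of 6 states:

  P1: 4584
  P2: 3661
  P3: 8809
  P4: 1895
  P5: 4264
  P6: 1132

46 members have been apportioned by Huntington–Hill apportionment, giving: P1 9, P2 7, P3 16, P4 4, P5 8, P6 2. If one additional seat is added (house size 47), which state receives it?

P3

Priority for the next seat is population ÷ (√(s·(s+1))).
Priorities: P1 483.196, P2 489.222, P3 534.124, P4 423.735, P5 502.517, P6 462.137.
Highest priority: P3.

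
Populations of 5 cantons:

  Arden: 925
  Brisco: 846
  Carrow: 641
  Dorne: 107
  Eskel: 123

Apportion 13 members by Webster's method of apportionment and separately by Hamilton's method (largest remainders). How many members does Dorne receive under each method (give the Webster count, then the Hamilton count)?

Webster: Arden 4, Brisco 4, Carrow 3, Dorne 1, Eskel 1.
Hamilton: Arden 5, Brisco 4, Carrow 3, Dorne 0, Eskel 1.
Dorne gets 1 under Webster and 0 under Hamilton.

1 and 0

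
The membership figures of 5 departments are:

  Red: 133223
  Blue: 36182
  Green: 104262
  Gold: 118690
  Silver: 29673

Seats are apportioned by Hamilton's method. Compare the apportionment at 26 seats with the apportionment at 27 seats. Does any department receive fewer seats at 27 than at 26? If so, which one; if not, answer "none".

none

At 26 seats: Red 8, Blue 2, Green 7, Gold 7, Silver 2.
At 27 seats: Red 8, Blue 2, Green 7, Gold 8, Silver 2.
No department's allocation decreased.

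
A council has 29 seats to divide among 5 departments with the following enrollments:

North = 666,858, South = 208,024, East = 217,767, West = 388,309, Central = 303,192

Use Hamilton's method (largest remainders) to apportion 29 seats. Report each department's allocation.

The standard divisor is 1784150/29 ≈ 61522.414.
Standard quotas: North 10.8393, South 3.3813, East 3.5396, West 6.3117, Central 4.9282.
Lower quotas: North 10, South 3, East 3, West 6, Central 4 (sum 26, leaving 3 seats).
Remainders in descending order: Central 0.9282, North 0.8393, East 0.5396, South 0.3813, West 0.3117.
The surplus seats go to Central, North, East.

North: 11, South: 3, East: 4, West: 6, Central: 5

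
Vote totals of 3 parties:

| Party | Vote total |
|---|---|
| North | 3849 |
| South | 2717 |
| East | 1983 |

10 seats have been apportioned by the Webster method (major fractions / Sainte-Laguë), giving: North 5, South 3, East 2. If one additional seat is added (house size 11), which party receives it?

Priority for the next seat is population ÷ (current seats + 0.5).
Priorities: North 699.818, South 776.286, East 793.200.
Highest priority: East.

East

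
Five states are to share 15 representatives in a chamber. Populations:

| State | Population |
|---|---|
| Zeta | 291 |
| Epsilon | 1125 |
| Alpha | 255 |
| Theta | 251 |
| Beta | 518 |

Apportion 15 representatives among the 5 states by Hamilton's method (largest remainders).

Zeta 2; Epsilon 7; Alpha 2; Theta 1; Beta 3

Standard divisor: 2440 ÷ 15 ≈ 162.667.
Standard quotas: Zeta 1.789, Epsilon 6.916, Alpha 1.568, Theta 1.543, Beta 3.184.
Lower quotas: Zeta 1, Epsilon 6, Alpha 1, Theta 1, Beta 3 (sum 12, leaving 3 seats).
Remainders in descending order: Epsilon 0.916, Zeta 0.789, Alpha 0.568, Theta 0.543, Beta 0.184.
Largest remainders: Epsilon, Zeta, Alpha receive the extra seats.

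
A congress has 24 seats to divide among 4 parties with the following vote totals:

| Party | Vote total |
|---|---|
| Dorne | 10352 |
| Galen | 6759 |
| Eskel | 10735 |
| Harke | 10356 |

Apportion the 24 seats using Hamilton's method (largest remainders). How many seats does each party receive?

The standard divisor is 38202/24 ≈ 1591.75.
Standard quotas: Dorne 6.5035, Galen 4.2463, Eskel 6.7441, Harke 6.5060.
Lower quotas: Dorne 6, Galen 4, Eskel 6, Harke 6 (sum 22, leaving 2 seats).
Remainders in descending order: Eskel 0.7441, Harke 0.5060, Dorne 0.5035, Galen 0.2463.
Largest remainders: Eskel, Harke receive the extra seats.

Dorne 6; Galen 4; Eskel 7; Harke 7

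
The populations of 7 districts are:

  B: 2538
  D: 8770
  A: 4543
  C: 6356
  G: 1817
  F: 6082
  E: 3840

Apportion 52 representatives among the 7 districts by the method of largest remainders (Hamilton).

B 4, D 13, A 7, C 10, G 3, F 9, E 6

The standard divisor is 33946/52 ≈ 652.808.
Standard quotas: B 3.8878, D 13.4343, A 6.9592, C 9.7364, G 2.7834, F 9.3167, E 5.8823.
Lower quotas: B 3, D 13, A 6, C 9, G 2, F 9, E 5 (sum 47, leaving 5 seats).
Remainders in descending order: A 0.9592, B 0.8878, E 0.8823, G 0.7834, C 0.7364, D 0.4343, F 0.3167.
The surplus seats go to A, B, E, G, C.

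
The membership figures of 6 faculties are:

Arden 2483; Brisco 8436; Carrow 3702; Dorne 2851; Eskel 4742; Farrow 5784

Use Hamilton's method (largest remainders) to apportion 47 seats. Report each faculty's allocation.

The standard divisor is 27998/47 ≈ 595.702.
Standard quotas: Arden 4.1682, Brisco 14.1614, Carrow 6.2145, Dorne 4.7859, Eskel 7.9604, Farrow 9.7096.
Lower quotas: Arden 4, Brisco 14, Carrow 6, Dorne 4, Eskel 7, Farrow 9 (sum 44, leaving 3 seats).
Remainders in descending order: Eskel 0.9604, Dorne 0.7859, Farrow 0.7096, Carrow 0.2145, Arden 0.1682, Brisco 0.1614.
Largest remainders: Eskel, Dorne, Farrow receive the extra seats.

Arden=4, Brisco=14, Carrow=6, Dorne=5, Eskel=8, Farrow=10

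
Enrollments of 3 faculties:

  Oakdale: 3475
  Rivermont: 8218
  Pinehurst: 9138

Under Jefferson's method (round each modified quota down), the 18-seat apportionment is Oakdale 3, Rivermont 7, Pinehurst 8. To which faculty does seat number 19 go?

Rivermont

Priority for the next seat is population ÷ (current seats + 1).
Priorities: Oakdale 868.750, Rivermont 1027.250, Pinehurst 1015.333.
Highest priority: Rivermont.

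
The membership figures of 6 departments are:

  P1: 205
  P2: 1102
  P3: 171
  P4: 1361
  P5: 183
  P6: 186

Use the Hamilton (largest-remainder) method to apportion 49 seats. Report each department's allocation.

P1=3, P2=17, P3=2, P4=21, P5=3, P6=3

Total 3208; standard divisor 3208/49 ≈ 65.469.
Standard quotas: P1 3.131, P2 16.832, P3 2.612, P4 20.788, P5 2.795, P6 2.841.
Lower quotas: P1 3, P2 16, P3 2, P4 20, P5 2, P6 2 (sum 45, leaving 4 seats).
Remainders in descending order: P6 0.841, P2 0.832, P5 0.795, P4 0.788, P3 0.612, P1 0.131.
Largest remainders: P6, P2, P5, P4 receive the extra seats.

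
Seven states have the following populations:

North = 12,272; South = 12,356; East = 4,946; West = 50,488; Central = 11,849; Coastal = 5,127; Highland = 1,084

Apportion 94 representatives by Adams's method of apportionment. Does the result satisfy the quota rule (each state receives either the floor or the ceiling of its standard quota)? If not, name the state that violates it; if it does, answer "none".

Standard quotas: North 11.756, South 11.837, East 4.738, West 48.367, Central 11.351, Coastal 4.912, Highland 1.038.
Adams allocation: North 12, South 12, East 5, West 47, Central 11, Coastal 5, Highland 2.
West has quota 48.367 (lower 48, upper 49) but receives 47 — outside the quota interval.

West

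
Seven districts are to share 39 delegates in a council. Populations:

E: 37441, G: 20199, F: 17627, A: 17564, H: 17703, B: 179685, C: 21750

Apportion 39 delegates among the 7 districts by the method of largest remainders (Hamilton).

Standard divisor: 311969 ÷ 39 ≈ 7999.205.
Standard quotas: E 4.6806, G 2.5251, F 2.2036, A 2.1957, H 2.2131, B 22.4629, C 2.7190.
Lower quotas: E 4, G 2, F 2, A 2, H 2, B 22, C 2 (sum 36, leaving 3 seats).
Remainders in descending order: C 0.7190, E 0.6806, G 0.5251, B 0.4629, H 0.2131, F 0.2036, A 0.1957.
Largest remainders: C, E, G receive the extra seats.

E: 5, G: 3, F: 2, A: 2, H: 2, B: 22, C: 3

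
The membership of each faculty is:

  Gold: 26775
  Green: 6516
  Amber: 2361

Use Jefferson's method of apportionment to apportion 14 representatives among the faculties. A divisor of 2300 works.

With modified divisor 2300: modified quotas Gold 11.641, Green 2.833, Amber 1.027.
Rounding down: Gold 11, Green 2, Amber 1 (total 14).

Gold: 11; Green: 2; Amber: 1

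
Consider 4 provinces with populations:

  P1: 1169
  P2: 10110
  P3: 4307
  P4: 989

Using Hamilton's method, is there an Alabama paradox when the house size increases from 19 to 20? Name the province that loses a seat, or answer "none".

none

At 19 seats: P1 1, P2 12, P3 5, P4 1.
At 20 seats: P1 2, P2 12, P3 5, P4 1.
No province's allocation decreased.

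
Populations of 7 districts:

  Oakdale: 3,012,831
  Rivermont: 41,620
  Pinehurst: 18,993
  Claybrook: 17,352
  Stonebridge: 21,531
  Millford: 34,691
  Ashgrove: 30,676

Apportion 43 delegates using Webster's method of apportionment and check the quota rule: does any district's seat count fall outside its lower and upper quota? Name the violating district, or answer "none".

Standard quotas: Oakdale 40.769, Rivermont 0.563, Pinehurst 0.257, Claybrook 0.235, Stonebridge 0.291, Millford 0.469, Ashgrove 0.415.
Webster allocation: Oakdale 42, Rivermont 1, Pinehurst 0, Claybrook 0, Stonebridge 0, Millford 0, Ashgrove 0.
Oakdale has quota 40.769 (lower 40, upper 41) but receives 42 — outside the quota interval.

Oakdale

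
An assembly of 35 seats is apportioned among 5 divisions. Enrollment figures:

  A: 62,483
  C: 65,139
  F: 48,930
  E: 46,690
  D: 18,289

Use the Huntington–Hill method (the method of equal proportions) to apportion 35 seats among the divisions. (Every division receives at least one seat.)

A 9; C 9; F 7; E 7; D 3

With divisor 7035: modified quotas A 8.882, C 9.259, F 6.955, E 6.637, D 2.600.
Geometric-mean thresholds: A √(8·9)=8.485, C √(9·10)=9.487, F √(6·7)=6.481, E √(6·7)=6.481, D √(2·3)=2.449.
Each quota rounded against its threshold gives A 9, C 9, F 7, E 7, D 3 (total 35).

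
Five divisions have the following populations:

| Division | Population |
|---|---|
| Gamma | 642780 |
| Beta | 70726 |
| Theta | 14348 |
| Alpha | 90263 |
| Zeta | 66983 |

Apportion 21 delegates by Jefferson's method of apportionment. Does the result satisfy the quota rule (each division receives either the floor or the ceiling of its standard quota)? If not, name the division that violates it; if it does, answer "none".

Gamma

Standard quotas: Gamma 15.251, Beta 1.678, Theta 0.340, Alpha 2.142, Zeta 1.589.
Jefferson allocation: Gamma 17, Beta 1, Theta 0, Alpha 2, Zeta 1.
Gamma has quota 15.251 (lower 15, upper 16) but receives 17 — outside the quota interval.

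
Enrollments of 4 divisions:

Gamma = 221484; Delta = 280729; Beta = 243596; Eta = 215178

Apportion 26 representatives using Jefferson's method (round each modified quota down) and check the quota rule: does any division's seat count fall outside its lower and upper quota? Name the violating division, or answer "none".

Standard quotas: Gamma 5.992, Delta 7.595, Beta 6.591, Eta 5.822.
Jefferson allocation: Gamma 6, Delta 8, Beta 6, Eta 6.
Every allocation lies between the lower and upper quota.

none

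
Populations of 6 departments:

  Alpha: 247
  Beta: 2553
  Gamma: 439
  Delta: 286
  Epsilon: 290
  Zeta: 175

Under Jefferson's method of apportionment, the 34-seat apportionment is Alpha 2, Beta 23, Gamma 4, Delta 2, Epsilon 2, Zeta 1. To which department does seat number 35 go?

Beta

Priority for the next seat is population ÷ (current seats + 1).
Priorities: Alpha 82.333, Beta 106.375, Gamma 87.800, Delta 95.333, Epsilon 96.667, Zeta 87.500.
Highest priority: Beta.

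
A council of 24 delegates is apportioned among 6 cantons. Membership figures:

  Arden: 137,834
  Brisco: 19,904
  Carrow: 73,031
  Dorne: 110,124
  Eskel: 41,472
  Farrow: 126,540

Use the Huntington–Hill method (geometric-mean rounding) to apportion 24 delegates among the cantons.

Arden=7, Brisco=1, Carrow=3, Dorne=5, Eskel=2, Farrow=6

With divisor 21175: modified quotas Arden 6.509, Brisco 0.940, Carrow 3.449, Dorne 5.201, Eskel 1.959, Farrow 5.976.
Geometric-mean thresholds: Arden √(6·7)=6.481, Brisco (min 1), Carrow √(3·4)=3.464, Dorne √(5·6)=5.477, Eskel √(1·2)=1.414, Farrow √(5·6)=5.477.
Each quota rounded against its threshold gives Arden 7, Brisco 1, Carrow 3, Dorne 5, Eskel 2, Farrow 6 (total 24).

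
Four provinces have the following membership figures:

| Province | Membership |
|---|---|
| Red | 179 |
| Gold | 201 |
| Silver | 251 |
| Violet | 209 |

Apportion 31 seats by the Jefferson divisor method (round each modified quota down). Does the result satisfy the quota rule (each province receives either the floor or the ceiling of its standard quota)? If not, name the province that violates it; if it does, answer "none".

none

Standard quotas: Red 6.606, Gold 7.418, Silver 9.263, Violet 7.713.
Jefferson allocation: Red 7, Gold 7, Silver 9, Violet 8.
Every allocation lies between the lower and upper quota.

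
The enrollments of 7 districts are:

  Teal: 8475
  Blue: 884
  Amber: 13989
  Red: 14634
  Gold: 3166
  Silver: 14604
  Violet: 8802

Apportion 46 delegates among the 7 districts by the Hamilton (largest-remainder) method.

Teal 6, Blue 1, Amber 10, Red 11, Gold 2, Silver 10, Violet 6

Total 64554; standard divisor 64554/46 ≈ 1403.348.
Standard quotas: Teal 6.0391, Blue 0.6299, Amber 9.9683, Red 10.4279, Gold 2.2560, Silver 10.4065, Violet 6.2721.
Lower quotas: Teal 6, Blue 0, Amber 9, Red 10, Gold 2, Silver 10, Violet 6 (sum 43, leaving 3 seats).
Remainders in descending order: Amber 0.9683, Blue 0.6299, Red 0.4279, Silver 0.4065, Violet 0.2721, Gold 0.2560, Teal 0.0391.
The surplus seats go to Amber, Blue, Red.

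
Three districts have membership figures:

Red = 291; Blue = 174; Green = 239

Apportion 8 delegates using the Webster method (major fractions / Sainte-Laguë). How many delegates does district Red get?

Standard divisor 704/8 ≈ 88; standard quotas: Red 3.307, Blue 1.977, Green 2.716.
Rounding to the nearest integer gives Red 3, Blue 2, Green 3 — total 8, matching the house size, so no adjustment is needed.
Red receives 3.

3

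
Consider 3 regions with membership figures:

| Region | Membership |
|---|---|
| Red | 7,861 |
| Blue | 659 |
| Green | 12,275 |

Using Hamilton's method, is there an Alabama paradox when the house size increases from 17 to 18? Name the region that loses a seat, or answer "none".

At 17 seats: Red 6, Blue 1, Green 10.
At 18 seats: Red 7, Blue 0, Green 11.
Blue drops from 1 to 0.

Blue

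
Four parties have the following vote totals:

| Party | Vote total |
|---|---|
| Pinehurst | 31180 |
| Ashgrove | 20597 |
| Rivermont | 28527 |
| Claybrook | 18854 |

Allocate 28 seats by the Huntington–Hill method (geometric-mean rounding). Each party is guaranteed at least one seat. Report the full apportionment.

Pinehurst 9, Ashgrove 6, Rivermont 8, Claybrook 5

With divisor 3558: modified quotas Pinehurst 8.763, Ashgrove 5.789, Rivermont 8.018, Claybrook 5.299.
Geometric-mean thresholds: Pinehurst √(8·9)=8.485, Ashgrove √(5·6)=5.477, Rivermont √(8·9)=8.485, Claybrook √(5·6)=5.477.
Each quota rounded against its threshold gives Pinehurst 9, Ashgrove 6, Rivermont 8, Claybrook 5 (total 28).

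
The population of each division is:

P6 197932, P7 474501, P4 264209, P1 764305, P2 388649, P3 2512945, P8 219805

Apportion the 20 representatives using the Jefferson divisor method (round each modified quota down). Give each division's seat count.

Standard divisor 4822346/20 ≈ 241117.3; standard quotas: P6 0.821, P7 1.968, P4 1.096, P1 3.170, P2 1.612, P3 10.422, P8 0.912.
Rounding down gives 0, 1, 1, 3, 1, 10, 0 = 16 seats, so the divisor must be adjusted.
With modified divisor 203700: modified quotas P6 0.972, P7 2.329, P4 1.297, P1 3.752, P2 1.908, P3 12.336, P8 1.079.
Rounding down: P6 0, P7 2, P4 1, P1 3, P2 1, P3 12, P8 1 (total 20).

P6: 0; P7: 2; P4: 1; P1: 3; P2: 1; P3: 12; P8: 1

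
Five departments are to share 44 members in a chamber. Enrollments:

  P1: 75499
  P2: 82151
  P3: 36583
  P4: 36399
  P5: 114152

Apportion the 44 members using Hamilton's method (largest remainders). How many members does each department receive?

P1 10; P2 10; P3 5; P4 5; P5 14

The standard divisor is 344784/44 = 7836.
Standard quotas: P1 9.6349, P2 10.4838, P3 4.6686, P4 4.6451, P5 14.5676.
Lower quotas: P1 9, P2 10, P3 4, P4 4, P5 14 (sum 41, leaving 3 seats).
Remainders in descending order: P3 0.6686, P4 0.6451, P1 0.6349, P5 0.5676, P2 0.4838.
The surplus seats go to P3, P4, P1.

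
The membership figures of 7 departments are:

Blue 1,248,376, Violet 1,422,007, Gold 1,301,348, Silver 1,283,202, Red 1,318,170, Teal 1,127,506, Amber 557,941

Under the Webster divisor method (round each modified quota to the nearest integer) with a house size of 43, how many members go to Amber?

Standard divisor 8258550/43 ≈ 192059.302; standard quotas: Blue 6.500, Violet 7.404, Gold 6.776, Silver 6.681, Red 6.863, Teal 5.871, Amber 2.905.
Rounding to the nearest integer gives Blue 6, Violet 7, Gold 7, Silver 7, Red 7, Teal 6, Amber 3 — total 43, matching the house size, so no adjustment is needed.
Amber receives 3.

3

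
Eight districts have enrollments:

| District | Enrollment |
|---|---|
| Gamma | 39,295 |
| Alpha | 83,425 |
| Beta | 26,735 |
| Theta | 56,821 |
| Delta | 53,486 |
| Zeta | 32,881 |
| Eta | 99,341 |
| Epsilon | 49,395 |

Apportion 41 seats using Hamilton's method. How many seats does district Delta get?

5

The standard divisor is 441379/41 ≈ 10765.341.
Standard quotas: Gamma 3.6501, Alpha 7.7494, Beta 2.4834, Theta 5.2781, Delta 4.9684, Zeta 3.0543, Eta 9.2279, Epsilon 4.5883.
Lower quotas: Gamma 3, Alpha 7, Beta 2, Theta 5, Delta 4, Zeta 3, Eta 9, Epsilon 4 (sum 37, leaving 4 seats).
Remainders in descending order: Delta 0.9684, Alpha 0.7494, Gamma 0.6501, Epsilon 0.5883, Beta 0.4834, Theta 0.2781, Eta 0.2279, Zeta 0.0543.
The surplus seats go to Delta, Alpha, Gamma, Epsilon.
Delta receives 5.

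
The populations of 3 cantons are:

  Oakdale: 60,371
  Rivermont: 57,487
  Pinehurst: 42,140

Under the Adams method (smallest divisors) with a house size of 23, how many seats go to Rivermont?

8

Standard divisor 159998/23 ≈ 6956.435; standard quotas: Oakdale 8.678, Rivermont 8.264, Pinehurst 6.058.
Rounding up gives 9, 9, 7 = 25 seats, so the divisor must be adjusted.
With modified divisor 7400: modified quotas Oakdale 8.158, Rivermont 7.769, Pinehurst 5.695.
Rounding up: Oakdale 9, Rivermont 8, Pinehurst 6 (total 23).
Rivermont receives 8.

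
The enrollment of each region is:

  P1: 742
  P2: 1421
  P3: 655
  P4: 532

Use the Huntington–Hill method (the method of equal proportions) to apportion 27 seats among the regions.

With divisor 122: modified quotas P1 6.082, P2 11.648, P3 5.369, P4 4.361.
Geometric-mean thresholds: P1 √(6·7)=6.481, P2 √(11·12)=11.489, P3 √(5·6)=5.477, P4 √(4·5)=4.472.
Each quota rounded against its threshold gives P1 6, P2 12, P3 5, P4 4 (total 27).

P1 6, P2 12, P3 5, P4 4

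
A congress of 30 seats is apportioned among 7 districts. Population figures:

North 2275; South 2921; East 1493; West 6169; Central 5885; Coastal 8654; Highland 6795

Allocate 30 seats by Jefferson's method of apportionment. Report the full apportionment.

Standard divisor 34192/30 ≈ 1139.733; standard quotas: North 1.996, South 2.563, East 1.310, West 5.413, Central 5.163, Coastal 7.593, Highland 5.962.
Rounding down gives 1, 2, 1, 5, 5, 7, 5 = 26 seats, so the divisor must be adjusted.
With modified divisor 1000: modified quotas North 2.275, South 2.921, East 1.493, West 6.169, Central 5.885, Coastal 8.654, Highland 6.795.
Rounding down: North 2, South 2, East 1, West 6, Central 5, Coastal 8, Highland 6 (total 30).

North 2, South 2, East 1, West 6, Central 5, Coastal 8, Highland 6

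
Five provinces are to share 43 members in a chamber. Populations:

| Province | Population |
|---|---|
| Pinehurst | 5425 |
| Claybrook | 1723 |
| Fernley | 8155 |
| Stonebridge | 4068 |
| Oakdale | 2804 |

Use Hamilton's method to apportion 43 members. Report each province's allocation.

The standard divisor is 22175/43 ≈ 515.698.
Standard quotas: Pinehurst 10.5197, Claybrook 3.3411, Fernley 15.8135, Stonebridge 7.8883, Oakdale 5.4373.
Lower quotas: Pinehurst 10, Claybrook 3, Fernley 15, Stonebridge 7, Oakdale 5 (sum 40, leaving 3 seats).
Remainders in descending order: Stonebridge 0.8883, Fernley 0.8135, Pinehurst 0.5197, Oakdale 0.4373, Claybrook 0.3411.
Largest remainders: Stonebridge, Fernley, Pinehurst receive the extra seats.

Pinehurst: 11, Claybrook: 3, Fernley: 16, Stonebridge: 8, Oakdale: 5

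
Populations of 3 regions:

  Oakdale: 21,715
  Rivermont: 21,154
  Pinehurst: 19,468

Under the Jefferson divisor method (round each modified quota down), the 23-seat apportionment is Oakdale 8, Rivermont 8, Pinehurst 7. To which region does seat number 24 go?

Pinehurst

Priority for the next seat is population ÷ (current seats + 1).
Priorities: Oakdale 2412.778, Rivermont 2350.444, Pinehurst 2433.500.
Highest priority: Pinehurst.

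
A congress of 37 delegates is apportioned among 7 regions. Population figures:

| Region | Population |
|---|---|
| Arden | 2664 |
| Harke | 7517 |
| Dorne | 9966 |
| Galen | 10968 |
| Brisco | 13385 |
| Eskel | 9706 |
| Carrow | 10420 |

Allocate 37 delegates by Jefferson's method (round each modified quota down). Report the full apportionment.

Standard divisor 64626/37 ≈ 1746.649; standard quotas: Arden 1.525, Harke 4.304, Dorne 5.706, Galen 6.279, Brisco 7.663, Eskel 5.557, Carrow 5.966.
Rounding down gives 1, 4, 5, 6, 7, 5, 5 = 33 seats, so the divisor must be adjusted.
With modified divisor 1600: modified quotas Arden 1.665, Harke 4.698, Dorne 6.229, Galen 6.855, Brisco 8.366, Eskel 6.066, Carrow 6.513.
Rounding down: Arden 1, Harke 4, Dorne 6, Galen 6, Brisco 8, Eskel 6, Carrow 6 (total 37).

Arden=1, Harke=4, Dorne=6, Galen=6, Brisco=8, Eskel=6, Carrow=6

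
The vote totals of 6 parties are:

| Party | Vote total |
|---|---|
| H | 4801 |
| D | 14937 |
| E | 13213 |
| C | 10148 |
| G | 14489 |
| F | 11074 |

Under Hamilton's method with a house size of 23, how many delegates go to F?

4

Standard divisor: 68662 ÷ 23 ≈ 2985.304.
Standard quotas: H 1.6082, D 5.0035, E 4.4260, C 3.3993, G 4.8534, F 3.7095.
Lower quotas: H 1, D 5, E 4, C 3, G 4, F 3 (sum 20, leaving 3 seats).
Remainders in descending order: G 0.8534, F 0.7095, H 0.6082, E 0.4260, C 0.3993, D 0.0035.
The surplus seats go to G, F, H.
F receives 4.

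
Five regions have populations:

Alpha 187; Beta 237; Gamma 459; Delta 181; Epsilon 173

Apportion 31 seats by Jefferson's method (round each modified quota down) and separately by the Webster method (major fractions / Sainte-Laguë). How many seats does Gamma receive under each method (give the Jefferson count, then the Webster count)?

Jefferson: Alpha 5, Beta 6, Gamma 12, Delta 4, Epsilon 4.
Webster: Alpha 5, Beta 6, Gamma 11, Delta 5, Epsilon 4.
Gamma gets 12 under Jefferson and 11 under Webster.

12 and 11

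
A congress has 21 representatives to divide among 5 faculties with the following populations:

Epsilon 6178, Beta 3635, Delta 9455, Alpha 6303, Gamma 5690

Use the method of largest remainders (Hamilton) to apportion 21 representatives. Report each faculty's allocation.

The standard divisor is 31261/21 ≈ 1488.619.
Standard quotas: Epsilon 4.1502, Beta 2.4419, Delta 6.3515, Alpha 4.2341, Gamma 3.8223.
Lower quotas: Epsilon 4, Beta 2, Delta 6, Alpha 4, Gamma 3 (sum 19, leaving 2 seats).
Remainders in descending order: Gamma 0.8223, Beta 0.4419, Delta 0.3515, Alpha 0.2341, Epsilon 0.1502.
Largest remainders: Gamma, Beta receive the extra seats.

Epsilon: 4, Beta: 3, Delta: 6, Alpha: 4, Gamma: 4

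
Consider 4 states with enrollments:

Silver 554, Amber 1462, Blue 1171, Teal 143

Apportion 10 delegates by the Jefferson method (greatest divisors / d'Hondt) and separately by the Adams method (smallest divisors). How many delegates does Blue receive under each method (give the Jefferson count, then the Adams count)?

Jefferson: Silver 1, Amber 5, Blue 4, Teal 0.
Adams: Silver 2, Amber 4, Blue 3, Teal 1.
Blue gets 4 under Jefferson and 3 under Adams.

4 and 3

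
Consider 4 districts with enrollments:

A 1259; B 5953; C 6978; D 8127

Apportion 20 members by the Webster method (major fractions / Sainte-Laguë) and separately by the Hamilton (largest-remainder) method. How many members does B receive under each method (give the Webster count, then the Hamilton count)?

5 and 6

Webster: A 1, B 5, C 6, D 8.
Hamilton: A 1, B 6, C 6, D 7.
B gets 5 under Webster and 6 under Hamilton.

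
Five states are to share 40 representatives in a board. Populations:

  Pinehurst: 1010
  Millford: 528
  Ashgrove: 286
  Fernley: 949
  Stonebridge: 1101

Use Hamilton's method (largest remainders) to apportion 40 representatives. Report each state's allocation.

Pinehurst=10, Millford=6, Ashgrove=3, Fernley=10, Stonebridge=11

Total 3874; standard divisor 3874/40 ≈ 96.85.
Standard quotas: Pinehurst 10.428, Millford 5.452, Ashgrove 2.953, Fernley 9.799, Stonebridge 11.368.
Lower quotas: Pinehurst 10, Millford 5, Ashgrove 2, Fernley 9, Stonebridge 11 (sum 37, leaving 3 seats).
Remainders in descending order: Ashgrove 0.953, Fernley 0.799, Millford 0.452, Pinehurst 0.428, Stonebridge 0.368.
The surplus seats go to Ashgrove, Fernley, Millford.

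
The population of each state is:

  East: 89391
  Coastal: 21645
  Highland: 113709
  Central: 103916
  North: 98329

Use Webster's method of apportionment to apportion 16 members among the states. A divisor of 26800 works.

With modified divisor 26800: modified quotas East 3.335, Coastal 0.808, Highland 4.243, Central 3.877, North 3.669.
Rounding to the nearest integer: East 3, Coastal 1, Highland 4, Central 4, North 4 (total 16).

East: 3; Coastal: 1; Highland: 4; Central: 4; North: 4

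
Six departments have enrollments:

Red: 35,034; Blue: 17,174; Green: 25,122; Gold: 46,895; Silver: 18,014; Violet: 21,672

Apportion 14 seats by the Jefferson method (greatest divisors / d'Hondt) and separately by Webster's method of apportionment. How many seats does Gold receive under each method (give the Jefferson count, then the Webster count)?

5 and 4

Jefferson: Red 3, Blue 1, Green 2, Gold 5, Silver 1, Violet 2.
Webster: Red 3, Blue 1, Green 2, Gold 4, Silver 2, Violet 2.
Gold gets 5 under Jefferson and 4 under Webster.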